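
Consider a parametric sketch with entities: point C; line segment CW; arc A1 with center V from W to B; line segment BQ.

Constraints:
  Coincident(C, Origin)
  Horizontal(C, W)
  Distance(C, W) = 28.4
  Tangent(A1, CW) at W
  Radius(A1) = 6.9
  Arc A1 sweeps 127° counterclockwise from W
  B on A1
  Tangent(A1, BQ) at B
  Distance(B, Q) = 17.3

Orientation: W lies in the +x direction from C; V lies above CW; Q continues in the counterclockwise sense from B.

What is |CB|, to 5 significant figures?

35.666

C is at the origin; C and W share the same y with |CW| = 28.4 and W on the +x side, so W = (28.400, 0.0000). Since A1 is tangent to CW there, VW ⟂ CW, so V = W + (0, 6.9) = (28.400, 6.9000). On A1, W sits at bearing -90° from V; a 127° counterclockwise sweep puts B at bearing 37°, so B = V + 6.9·(cos 37°, sin 37°) = (33.911, 11.053). Then |CB| = |B − C| = 35.666.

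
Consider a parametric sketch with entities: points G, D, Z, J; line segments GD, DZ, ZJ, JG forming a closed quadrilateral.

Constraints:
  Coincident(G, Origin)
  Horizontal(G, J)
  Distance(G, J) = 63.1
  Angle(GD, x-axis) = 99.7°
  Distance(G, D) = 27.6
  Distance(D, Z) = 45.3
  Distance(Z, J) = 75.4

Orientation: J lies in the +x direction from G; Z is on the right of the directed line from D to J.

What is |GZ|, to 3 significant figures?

20.5

G is at the origin; G and J share the same y with |GJ| = 63.1 and J in +x, so J = (63.1, 0). GD runs at 99.7° with |GD| = 27.6, so D = (-4.65, 27.2). Z is determined by |DZ| = 45.3 and |ZJ| = 75.4 together: it lies at the intersection of circle(D, 45.3) and circle(J, 75.4). With |DJ| = 73.0, the foot of the radical line on DJ is 11.6 from D and the perpendicular offset is √(45.3² − 11.6²) = 43.8. Taking the right-of-DJ solution: Z = (-10.2, -17.8).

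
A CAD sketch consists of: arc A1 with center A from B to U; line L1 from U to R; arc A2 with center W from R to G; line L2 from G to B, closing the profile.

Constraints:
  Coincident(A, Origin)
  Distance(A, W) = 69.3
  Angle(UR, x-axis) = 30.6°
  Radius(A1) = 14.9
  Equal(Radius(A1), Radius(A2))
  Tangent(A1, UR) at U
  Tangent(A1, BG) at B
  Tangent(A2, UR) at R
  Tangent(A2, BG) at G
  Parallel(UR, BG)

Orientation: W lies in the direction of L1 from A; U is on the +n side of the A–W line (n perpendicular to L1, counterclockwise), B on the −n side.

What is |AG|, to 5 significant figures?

70.884

The slot axis is L1's direction at 30.6°, so u = (cos 30.6°, sin 30.6°) = (0.86074, 0.50904) and n = (−sin 30.6°, cos 30.6°) = (-0.50904, 0.86074). A is at the origin and W lies 69.3 along u from A, so W = 69.3·u = (59.649, 35.277). Tangency of A1 to both parallel lines with radius 14.9 puts U and B at A ± 14.9·n: U = (-7.5847, 12.825), B = (7.5847, -12.825). Equal radii place R and G the same way about W: R = W + 14.9·n = (52.065, 48.102), G = W − 14.9·n = (67.234, 22.452). Then |AG| = |G − A| = 70.884.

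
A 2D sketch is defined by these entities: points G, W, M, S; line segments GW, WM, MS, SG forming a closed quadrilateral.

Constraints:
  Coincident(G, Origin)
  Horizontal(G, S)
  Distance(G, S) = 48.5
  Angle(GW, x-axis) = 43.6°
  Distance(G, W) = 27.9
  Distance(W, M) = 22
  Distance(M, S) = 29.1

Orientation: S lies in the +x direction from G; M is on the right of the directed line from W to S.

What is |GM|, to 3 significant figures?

19.7

Checks: |WM| = 22.00 ✓; |MS| = 29.10 ✓.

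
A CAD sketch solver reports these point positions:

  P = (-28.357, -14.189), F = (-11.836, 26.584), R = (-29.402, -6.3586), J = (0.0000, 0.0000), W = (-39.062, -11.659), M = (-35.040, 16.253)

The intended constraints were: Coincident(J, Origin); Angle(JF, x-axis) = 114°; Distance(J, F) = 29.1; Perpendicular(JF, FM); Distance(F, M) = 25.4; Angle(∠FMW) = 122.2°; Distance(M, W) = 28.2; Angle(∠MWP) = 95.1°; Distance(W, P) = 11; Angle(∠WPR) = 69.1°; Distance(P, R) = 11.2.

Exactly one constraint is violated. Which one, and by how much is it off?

Distance(P, R) = 11.2 — off by 3.30.

J = (0.00, 0.00) ✓; JF at 114.0° ✓; |JF| = 29.10 ✓; ∠(JF, FM) = 90.00° ✓; |FM| = 25.40 ✓; ∠FMW = 122.2° ✓; |MW| = 28.20 ✓; ∠MWP = 95.10° ✓; |WP| = 11.00 ✓; ∠WPR = 69.10° ✓; |PR| = 7.900 ✗.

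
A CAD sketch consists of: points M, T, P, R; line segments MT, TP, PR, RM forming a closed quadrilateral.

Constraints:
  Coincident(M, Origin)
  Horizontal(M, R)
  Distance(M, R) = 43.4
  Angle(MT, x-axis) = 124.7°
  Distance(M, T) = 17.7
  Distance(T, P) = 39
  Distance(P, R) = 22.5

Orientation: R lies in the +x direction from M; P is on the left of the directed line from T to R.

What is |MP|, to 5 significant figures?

33.552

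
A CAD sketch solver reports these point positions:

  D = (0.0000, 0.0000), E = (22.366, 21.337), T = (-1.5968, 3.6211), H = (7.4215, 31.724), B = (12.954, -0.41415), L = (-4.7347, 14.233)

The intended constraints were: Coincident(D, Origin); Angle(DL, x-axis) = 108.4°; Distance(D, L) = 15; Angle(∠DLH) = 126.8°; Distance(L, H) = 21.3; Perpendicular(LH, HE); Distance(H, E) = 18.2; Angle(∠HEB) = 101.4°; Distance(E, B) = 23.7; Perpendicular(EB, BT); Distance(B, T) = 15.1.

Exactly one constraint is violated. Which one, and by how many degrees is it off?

Perpendicular(EB, BT) — off by 7.90°.

D = (0.00, 0.00) ✓; DL at 108.4° ✓; |DL| = 15.00 ✓; ∠DLH = 126.8° ✓; |LH| = 21.30 ✓; ∠(LH, HE) = 90.00° ✓; |HE| = 18.20 ✓; ∠HEB = 101.4° ✓; |EB| = 23.70 ✓; ∠(EB, BT) = 82.10° ✗; |BT| = 15.10 ✓.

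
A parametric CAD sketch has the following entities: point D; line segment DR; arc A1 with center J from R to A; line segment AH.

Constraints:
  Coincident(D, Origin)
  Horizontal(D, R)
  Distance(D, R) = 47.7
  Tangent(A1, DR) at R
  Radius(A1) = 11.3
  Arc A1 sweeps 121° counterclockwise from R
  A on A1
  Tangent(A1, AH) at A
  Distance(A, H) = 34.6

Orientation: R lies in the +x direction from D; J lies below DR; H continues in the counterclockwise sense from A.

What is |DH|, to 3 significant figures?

72.8

D is at the origin; DR is horizontal with |DR| = 47.7 and R on the +x side, so R = (47.7, 0.00). The tangent condition forces JR to be normal to DR, so J = R + (0, -11.3) = (47.7, -11.3). On A1, R sits at bearing 90° from J; a 121° counterclockwise sweep puts A at bearing 211°, so A = J + 11.3·(cos 211°, sin 211°) = (38.0, -17.1). Since A1 is tangent to AH there, JA ⟂ AH, so AH runs along (−sin 211°, cos 211°); with |AH| = 34.6, H = (55.8, -46.8). Then |DH| = |H − D| = 72.8.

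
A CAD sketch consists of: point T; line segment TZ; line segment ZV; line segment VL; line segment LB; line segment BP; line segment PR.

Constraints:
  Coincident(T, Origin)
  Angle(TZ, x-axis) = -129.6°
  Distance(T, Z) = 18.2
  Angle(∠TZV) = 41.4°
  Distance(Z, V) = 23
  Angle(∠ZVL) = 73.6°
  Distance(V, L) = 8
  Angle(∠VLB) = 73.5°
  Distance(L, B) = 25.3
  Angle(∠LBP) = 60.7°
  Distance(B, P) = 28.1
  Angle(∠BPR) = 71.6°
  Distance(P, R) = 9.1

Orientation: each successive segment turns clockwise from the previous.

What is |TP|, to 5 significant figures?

32.994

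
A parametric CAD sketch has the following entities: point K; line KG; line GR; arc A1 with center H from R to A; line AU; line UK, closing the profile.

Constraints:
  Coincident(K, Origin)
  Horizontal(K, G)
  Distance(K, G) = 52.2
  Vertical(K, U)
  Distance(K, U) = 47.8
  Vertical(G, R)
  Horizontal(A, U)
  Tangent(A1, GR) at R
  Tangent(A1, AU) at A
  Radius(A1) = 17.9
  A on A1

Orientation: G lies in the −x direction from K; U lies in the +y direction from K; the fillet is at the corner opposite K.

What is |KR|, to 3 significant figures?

60.2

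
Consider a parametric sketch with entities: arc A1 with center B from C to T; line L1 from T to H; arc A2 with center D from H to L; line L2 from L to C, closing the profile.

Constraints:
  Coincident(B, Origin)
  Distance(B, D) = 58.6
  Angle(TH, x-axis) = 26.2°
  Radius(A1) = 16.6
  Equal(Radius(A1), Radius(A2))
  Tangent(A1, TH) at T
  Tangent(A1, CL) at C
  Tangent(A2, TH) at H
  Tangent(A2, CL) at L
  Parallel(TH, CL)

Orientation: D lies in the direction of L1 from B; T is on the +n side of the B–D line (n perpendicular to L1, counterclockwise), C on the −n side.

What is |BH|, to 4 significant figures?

60.91

The slot axis is L1's direction at 26.2°, so u = (cos 26.2°, sin 26.2°) = (0.8973, 0.4415) and n = (−sin 26.2°, cos 26.2°) = (-0.4415, 0.8973). B is at the origin and D lies 58.6 along u from B, so D = 58.6·u = (52.58, 25.87). Tangency of A1 to both parallel lines with radius 16.6 puts T and C at B ± 16.6·n: T = (-7.329, 14.89), C = (7.329, -14.89). Equal radii place H and L the same way about D: H = D + 16.6·n = (45.25, 40.77), L = D − 16.6·n = (59.91, 10.98). Then |BH| = |H − B| = 60.91.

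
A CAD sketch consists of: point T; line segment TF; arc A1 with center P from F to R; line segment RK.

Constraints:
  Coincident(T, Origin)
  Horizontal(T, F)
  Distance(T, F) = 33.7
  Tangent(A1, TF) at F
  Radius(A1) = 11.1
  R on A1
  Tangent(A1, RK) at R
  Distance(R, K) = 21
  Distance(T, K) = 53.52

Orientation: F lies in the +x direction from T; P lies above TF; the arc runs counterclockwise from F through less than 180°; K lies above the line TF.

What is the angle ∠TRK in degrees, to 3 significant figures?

97.8°

T is at the origin; T and F share the same y with |TF| = 33.7 and F on the +x side, so F = (33.7, 0.00). Since A1 is tangent to TF there, PF ⟂ TF, so P = F + (0, 11.1) = (33.7, 11.1). Since PR ⟂ RK (tangency), |PK| = √(11.1² + 21.0²) = 23.8 regardless of where R sits on A1. So K lies on both circle(T, 53.52) and circle(P, 23.8); the above-TF intersection is K = (41.8, 33.4). R is the foot of the tangent from K: R = (44.7, 12.6).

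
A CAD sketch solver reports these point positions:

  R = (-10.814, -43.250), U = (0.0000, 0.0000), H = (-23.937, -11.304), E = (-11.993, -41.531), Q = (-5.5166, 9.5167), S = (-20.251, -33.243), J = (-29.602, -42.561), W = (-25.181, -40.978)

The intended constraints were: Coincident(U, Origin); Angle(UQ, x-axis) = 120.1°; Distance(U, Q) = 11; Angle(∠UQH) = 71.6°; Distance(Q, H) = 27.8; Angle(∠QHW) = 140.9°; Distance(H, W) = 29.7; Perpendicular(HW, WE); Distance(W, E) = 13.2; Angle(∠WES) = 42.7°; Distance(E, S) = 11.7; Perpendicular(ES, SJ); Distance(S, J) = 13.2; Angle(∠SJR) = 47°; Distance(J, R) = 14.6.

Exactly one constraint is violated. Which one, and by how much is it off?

Distance(J, R) = 14.6 — off by 4.20.

U = (0.00, 0.00) ✓; UQ at 120.1° ✓; |UQ| = 11.00 ✓; ∠UQH = 71.60° ✓; |QH| = 27.80 ✓; ∠QHW = 140.9° ✓; |HW| = 29.70 ✓; ∠(HW, WE) = 90.00° ✓; |WE| = 13.20 ✓; ∠WES = 42.70° ✓; |ES| = 11.70 ✓; ∠(ES, SJ) = 90.00° ✓; |SJ| = 13.20 ✓; ∠SJR = 47.00° ✓; |JR| = 18.80 ✗.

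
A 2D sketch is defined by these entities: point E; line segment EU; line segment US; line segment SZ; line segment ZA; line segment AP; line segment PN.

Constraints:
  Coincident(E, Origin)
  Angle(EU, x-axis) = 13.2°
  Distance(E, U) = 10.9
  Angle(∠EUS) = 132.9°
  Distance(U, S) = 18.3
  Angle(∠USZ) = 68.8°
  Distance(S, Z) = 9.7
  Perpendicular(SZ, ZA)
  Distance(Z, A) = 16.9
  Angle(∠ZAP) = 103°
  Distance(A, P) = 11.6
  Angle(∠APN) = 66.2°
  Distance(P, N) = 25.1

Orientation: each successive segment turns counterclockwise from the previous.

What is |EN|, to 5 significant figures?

29.574

E is at the origin; EU runs at 13.2° with length 10.9, so U = (10.612, 2.4890). ∠EUS = 132.9° gives US at 60.300° from the x-axis; with |US| = 18.3, S = (19.679, 18.385). ∠USZ = 68.8° gives SZ at 171.50° from the x-axis; with |SZ| = 9.7, Z = (10.085, 19.819). SZ is perpendicular to ZA, so ZA runs at -98.500°; with |ZA| = 16.9, A = (7.5875, 3.1044). ∠ZAP = 103.0° gives AP at -21.500° from the x-axis; with |AP| = 11.6, P = (18.380, -1.1470). ∠APN = 66.2° gives PN at 92.300° from the x-axis; with |PN| = 25.1, N = (17.373, 23.933). Then |EN| = |N − E| = 29.574.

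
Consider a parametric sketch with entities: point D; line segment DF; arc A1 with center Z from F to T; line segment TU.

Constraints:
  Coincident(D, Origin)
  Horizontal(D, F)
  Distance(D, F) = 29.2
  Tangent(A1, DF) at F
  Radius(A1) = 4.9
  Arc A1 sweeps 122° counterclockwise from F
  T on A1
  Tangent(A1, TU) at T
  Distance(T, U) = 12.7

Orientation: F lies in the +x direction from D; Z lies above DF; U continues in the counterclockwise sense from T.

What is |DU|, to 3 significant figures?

32.3

On A1, F sits at bearing -90° from Z; a 122° counterclockwise sweep puts T at bearing 32°, so T = Z + 4.9·(cos 32°, sin 32°) = (33.4, 7.50). Tangency of A1 to TU means the radius ZT is perpendicular to TU, so TU runs along (−sin 32°, cos 32°); with |TU| = 12.7, U = (26.6, 18.3). Then |DU| = |U − D| = 32.3.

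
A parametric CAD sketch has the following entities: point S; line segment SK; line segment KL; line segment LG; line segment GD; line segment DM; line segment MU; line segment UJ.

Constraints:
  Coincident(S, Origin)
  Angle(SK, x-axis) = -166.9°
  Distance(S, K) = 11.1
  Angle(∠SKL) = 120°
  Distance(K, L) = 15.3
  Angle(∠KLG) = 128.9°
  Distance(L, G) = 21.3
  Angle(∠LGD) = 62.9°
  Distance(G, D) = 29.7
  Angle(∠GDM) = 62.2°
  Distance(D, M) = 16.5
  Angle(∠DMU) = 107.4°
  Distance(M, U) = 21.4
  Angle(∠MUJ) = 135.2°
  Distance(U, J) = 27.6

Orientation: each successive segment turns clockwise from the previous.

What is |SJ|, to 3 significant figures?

53.5

∠DMU = 107.4° gives MU at 134° from the x-axis; with |MU| = 21.4, U = (-23.7, 20.4). ∠MUJ = 135.2° gives UJ at 89.7° from the x-axis; with |UJ| = 27.6, J = (-23.5, 48.0). Then |SJ| = |J − S| = 53.5.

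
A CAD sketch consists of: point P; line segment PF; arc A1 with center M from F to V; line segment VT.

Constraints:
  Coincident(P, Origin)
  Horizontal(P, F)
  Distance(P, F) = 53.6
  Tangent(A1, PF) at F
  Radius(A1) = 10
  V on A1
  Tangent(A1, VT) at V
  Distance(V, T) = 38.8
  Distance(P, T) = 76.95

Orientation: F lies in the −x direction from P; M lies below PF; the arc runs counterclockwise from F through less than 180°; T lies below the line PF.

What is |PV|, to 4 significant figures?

64.51

P is at the origin; PF is horizontal with |PF| = 53.6 and F on the −x side, so F = (-53.60, 0.000). The tangent condition forces MF to be normal to PF, so M = F + (0, -10) = (-53.60, -10.00). Since MV ⟂ VT (tangency), |MT| = √(10.0² + 38.8²) = 40.07 regardless of where V sits on A1. So T lies on both circle(P, 76.95) and circle(M, 40.07); the below-PF intersection is T = (-58.71, -49.74). V is the foot of the tangent from T: V = (-63.52, -11.24).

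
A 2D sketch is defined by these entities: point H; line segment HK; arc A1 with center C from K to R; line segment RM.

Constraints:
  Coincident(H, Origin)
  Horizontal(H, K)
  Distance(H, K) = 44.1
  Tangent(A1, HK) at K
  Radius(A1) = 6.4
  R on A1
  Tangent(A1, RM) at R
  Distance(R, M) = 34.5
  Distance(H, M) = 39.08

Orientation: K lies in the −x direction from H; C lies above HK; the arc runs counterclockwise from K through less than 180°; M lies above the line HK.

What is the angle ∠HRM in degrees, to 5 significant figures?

64.222°

Checks: |CK| = 6.400 ✓; |CR| = 6.400 ✓; ∠(CR, RM) = 90.00° ✓; |RM| = 34.50 ✓; |HM| = 39.08 ✓.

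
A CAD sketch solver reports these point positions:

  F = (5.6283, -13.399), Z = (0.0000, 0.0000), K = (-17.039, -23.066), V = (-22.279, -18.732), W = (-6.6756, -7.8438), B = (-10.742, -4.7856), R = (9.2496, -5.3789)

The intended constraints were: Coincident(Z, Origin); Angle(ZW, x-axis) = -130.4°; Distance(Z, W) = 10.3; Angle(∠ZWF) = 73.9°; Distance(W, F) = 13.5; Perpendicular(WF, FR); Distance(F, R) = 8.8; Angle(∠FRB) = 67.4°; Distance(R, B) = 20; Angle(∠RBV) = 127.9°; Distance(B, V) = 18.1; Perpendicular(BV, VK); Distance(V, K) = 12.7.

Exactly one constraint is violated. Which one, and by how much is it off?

Distance(V, K) = 12.7 — off by 5.90.

Z = (0.00, 0.00) ✓; ZW at -130.4° ✓; |ZW| = 10.30 ✓; ∠ZWF = 73.90° ✓; |WF| = 13.50 ✓; ∠(WF, FR) = 90.00° ✓; |FR| = 8.800 ✓; ∠FRB = 67.40° ✓; |RB| = 20.00 ✓; ∠RBV = 127.9° ✓; |BV| = 18.10 ✓; ∠(BV, VK) = 90.00° ✓; |VK| = 6.800 ✗.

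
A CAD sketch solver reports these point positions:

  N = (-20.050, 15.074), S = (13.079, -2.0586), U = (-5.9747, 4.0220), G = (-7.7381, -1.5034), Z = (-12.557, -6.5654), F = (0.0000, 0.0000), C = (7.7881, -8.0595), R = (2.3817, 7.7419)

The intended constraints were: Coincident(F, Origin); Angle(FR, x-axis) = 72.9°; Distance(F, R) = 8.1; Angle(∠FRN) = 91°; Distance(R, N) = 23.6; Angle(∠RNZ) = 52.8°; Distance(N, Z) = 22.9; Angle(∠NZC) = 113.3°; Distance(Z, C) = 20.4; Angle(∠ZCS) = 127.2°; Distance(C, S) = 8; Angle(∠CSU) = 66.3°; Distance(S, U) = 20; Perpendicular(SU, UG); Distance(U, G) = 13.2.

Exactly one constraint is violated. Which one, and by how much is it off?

Distance(U, G) = 13.2 — off by 7.40.

F = (0.00, 0.00) ✓; FR at 72.90° ✓; |FR| = 8.100 ✓; ∠FRN = 91.00° ✓; |RN| = 23.60 ✓; ∠RNZ = 52.80° ✓; |NZ| = 22.90 ✓; ∠NZC = 113.3° ✓; |ZC| = 20.40 ✓; ∠ZCS = 127.2° ✓; |CS| = 8.000 ✓; ∠CSU = 66.30° ✓; |SU| = 20.00 ✓; ∠(SU, UG) = 90.00° ✓; |UG| = 5.800 ✗.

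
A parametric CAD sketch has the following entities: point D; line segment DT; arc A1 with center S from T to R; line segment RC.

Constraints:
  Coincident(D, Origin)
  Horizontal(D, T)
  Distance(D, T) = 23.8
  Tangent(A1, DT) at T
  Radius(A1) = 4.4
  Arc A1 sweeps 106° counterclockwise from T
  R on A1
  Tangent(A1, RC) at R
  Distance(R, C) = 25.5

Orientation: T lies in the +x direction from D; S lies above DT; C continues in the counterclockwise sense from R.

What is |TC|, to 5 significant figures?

30.255

On A1, T sits at bearing -90° from S; a 106° counterclockwise sweep puts R at bearing 16°, so R = S + 4.4·(cos 16°, sin 16°) = (28.030, 5.6128). A1 meets RC tangentially, so SR is at right angles to RC, so RC runs along (−sin 16°, cos 16°); with |RC| = 25.5, C = (21.001, 30.125). Then |TC| = |C − T| = 30.255.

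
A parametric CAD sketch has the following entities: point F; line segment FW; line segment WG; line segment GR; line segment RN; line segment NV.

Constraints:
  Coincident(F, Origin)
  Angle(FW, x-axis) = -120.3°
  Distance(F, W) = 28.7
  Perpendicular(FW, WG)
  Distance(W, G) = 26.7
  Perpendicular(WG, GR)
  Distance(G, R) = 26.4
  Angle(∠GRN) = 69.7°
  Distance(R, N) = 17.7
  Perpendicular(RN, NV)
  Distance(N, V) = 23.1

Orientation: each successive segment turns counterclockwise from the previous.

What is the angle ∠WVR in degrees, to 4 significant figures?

102.7°

F is at the origin; FW runs at -120.3° with length 28.7, so W = (-14.48, -24.78). The perpendicularity gives WG at right angles to FW, so WG runs at -30.30°; with |WG| = 26.7, G = (8.573, -38.25). WG ⟂ GR, so GR runs at 59.70°; with |GR| = 26.4, R = (21.89, -15.46). ∠GRN = 69.7° gives RN at 170.0° from the x-axis; with |RN| = 17.7, N = (4.461, -12.38). The perpendicularity gives NV at right angles to RN, so NV runs at -100.0°; with |NV| = 23.1, V = (0.4499, -35.13). Then cos ∠WVR = VW·VR / (|VW||VR|), giving 102.7°.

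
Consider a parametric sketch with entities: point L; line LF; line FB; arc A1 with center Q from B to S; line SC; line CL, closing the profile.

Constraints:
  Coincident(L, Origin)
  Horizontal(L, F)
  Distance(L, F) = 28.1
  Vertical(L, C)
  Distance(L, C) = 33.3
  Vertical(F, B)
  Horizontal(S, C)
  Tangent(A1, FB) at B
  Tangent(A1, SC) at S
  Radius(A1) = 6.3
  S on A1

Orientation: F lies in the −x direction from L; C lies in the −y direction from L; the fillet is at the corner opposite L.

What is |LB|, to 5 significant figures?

38.969

L is at the origin; L and F share the same y with |LF| = 28.1 and F on the −x side, so F = (-28.100, 0.0000). LC is vertical with |LC| = 33.3 and C on the −y side, so C = (0.0000, -33.300). The virtual corner opposite L is at (-28.100, -33.300). Since A1 is tangent to FB there, QB ⟂ FB and A1 meets SC tangentially, so QS is at right angles to SC, with radius 6.3, so the center Q sits 6.3 in from both sides at Q = (-21.800, -27.000). That places the tangent points at B = (-28.100, -27.000) on FB and S = (-21.800, -33.300) on SC. Then |LB| = |B − L| = 38.969.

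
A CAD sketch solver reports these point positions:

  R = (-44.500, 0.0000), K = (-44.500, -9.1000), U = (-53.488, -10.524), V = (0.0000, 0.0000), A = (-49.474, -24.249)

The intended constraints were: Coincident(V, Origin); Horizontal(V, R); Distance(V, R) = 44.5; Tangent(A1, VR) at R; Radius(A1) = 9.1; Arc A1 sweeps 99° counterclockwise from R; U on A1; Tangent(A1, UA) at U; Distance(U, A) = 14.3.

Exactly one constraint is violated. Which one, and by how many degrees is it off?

Tangent(A1, UA) at U — off by 7.30°.

V = (0.00, 0.00) ✓; V.y = 0.00, R.y = 0.00 ✓; |VR| = 44.50 ✓; ∠(KR, RV) = 90.00° ✓; |KR| = 9.100 ✓; bearing(K→U) − bearing(K→R) = 99.00° ✓; |KU| = 9.100 ✓; ∠(KU, UA) = 82.70° ✗; |UA| = 14.30 ✓.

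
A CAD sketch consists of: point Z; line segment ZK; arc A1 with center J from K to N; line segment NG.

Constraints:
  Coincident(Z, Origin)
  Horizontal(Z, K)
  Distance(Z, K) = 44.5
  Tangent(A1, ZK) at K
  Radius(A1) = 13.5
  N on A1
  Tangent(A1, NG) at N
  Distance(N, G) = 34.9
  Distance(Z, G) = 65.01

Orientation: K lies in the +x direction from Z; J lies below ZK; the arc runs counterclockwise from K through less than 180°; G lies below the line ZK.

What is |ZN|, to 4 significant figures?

35.80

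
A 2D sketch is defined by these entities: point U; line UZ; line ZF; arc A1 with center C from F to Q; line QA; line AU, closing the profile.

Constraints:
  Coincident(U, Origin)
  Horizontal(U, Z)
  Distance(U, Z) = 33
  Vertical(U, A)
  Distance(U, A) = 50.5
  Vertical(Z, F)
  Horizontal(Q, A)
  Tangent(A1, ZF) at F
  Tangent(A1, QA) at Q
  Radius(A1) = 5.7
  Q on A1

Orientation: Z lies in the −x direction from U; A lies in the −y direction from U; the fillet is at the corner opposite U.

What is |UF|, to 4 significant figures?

55.64

U is at the origin; UZ is horizontal with |UZ| = 33.0 and Z on the −x side, so Z = (-33.00, 0.000). UA is vertical with |UA| = 50.5 and A on the −y side, so A = (0.000, -50.50). The virtual corner opposite U is at (-33.00, -50.50). Since A1 is tangent to ZF there, CF ⟂ ZF and since A1 is tangent to QA there, CQ ⟂ QA, with radius 5.7, so the center C sits 5.7 in from both sides at C = (-27.30, -44.80). That places the tangent points at F = (-33.00, -44.80) on ZF and Q = (-27.30, -50.50) on QA. Then |UF| = |F − U| = 55.64.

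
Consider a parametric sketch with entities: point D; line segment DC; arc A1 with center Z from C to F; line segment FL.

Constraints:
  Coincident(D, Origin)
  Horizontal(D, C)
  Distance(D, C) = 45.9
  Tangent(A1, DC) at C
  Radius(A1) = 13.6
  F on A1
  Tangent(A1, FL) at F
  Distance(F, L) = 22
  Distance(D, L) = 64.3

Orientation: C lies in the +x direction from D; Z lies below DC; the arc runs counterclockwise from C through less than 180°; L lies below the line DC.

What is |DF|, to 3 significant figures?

42.7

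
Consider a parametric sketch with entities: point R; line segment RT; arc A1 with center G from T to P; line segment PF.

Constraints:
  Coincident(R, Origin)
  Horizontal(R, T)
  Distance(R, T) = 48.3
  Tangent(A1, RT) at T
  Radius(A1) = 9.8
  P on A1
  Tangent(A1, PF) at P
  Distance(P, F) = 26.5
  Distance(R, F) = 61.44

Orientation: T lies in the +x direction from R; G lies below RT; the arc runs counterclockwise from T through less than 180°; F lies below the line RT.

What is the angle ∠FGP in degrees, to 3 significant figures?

69.7°

R is at the origin; R and T share the same y with |RT| = 48.3 and T on the +x side, so T = (48.3, 0.00). The tangent condition forces GT to be normal to RT, so G = T + (0, -9.8) = (48.3, -9.80). Since GP ⟂ PF (tangency), |GF| = √(9.8² + 26.5²) = 28.3 regardless of where P sits on A1. So F lies on both circle(R, 61.44) and circle(G, 28.3); the below-RT intersection is F = (48.2, -38.1). P is the foot of the tangent from F: P = (39.1, -13.2).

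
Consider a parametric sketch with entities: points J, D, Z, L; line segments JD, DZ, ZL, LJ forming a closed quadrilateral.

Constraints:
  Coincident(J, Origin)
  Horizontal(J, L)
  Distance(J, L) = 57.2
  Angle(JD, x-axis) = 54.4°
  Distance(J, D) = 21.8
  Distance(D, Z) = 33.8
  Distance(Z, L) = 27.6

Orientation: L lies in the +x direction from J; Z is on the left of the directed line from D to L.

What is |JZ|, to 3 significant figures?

52.1

Checks: |DZ| = 33.80 ✓; |ZL| = 27.60 ✓.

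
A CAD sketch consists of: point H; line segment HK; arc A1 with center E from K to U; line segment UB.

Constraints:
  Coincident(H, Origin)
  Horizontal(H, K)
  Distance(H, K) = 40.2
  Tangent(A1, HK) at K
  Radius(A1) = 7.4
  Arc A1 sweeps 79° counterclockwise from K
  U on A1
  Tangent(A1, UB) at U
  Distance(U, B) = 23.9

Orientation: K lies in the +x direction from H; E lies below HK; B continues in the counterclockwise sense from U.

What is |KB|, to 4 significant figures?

31.73

H is at the origin; H and K share the same y with |HK| = 40.2 and K on the +x side, so K = (40.20, 0.000). The tangent condition forces EK to be normal to HK, so E = K + (0, -7.4) = (40.20, -7.400). On A1, K sits at bearing 90° from E; a 79° counterclockwise sweep puts U at bearing 169°, so U = E + 7.4·(cos 169°, sin 169°) = (32.94, -5.988). Since A1 is tangent to UB there, EU ⟂ UB, so UB runs along (−sin 169°, cos 169°); with |UB| = 23.9, B = (28.38, -29.45). Then |KB| = |B − K| = 31.73.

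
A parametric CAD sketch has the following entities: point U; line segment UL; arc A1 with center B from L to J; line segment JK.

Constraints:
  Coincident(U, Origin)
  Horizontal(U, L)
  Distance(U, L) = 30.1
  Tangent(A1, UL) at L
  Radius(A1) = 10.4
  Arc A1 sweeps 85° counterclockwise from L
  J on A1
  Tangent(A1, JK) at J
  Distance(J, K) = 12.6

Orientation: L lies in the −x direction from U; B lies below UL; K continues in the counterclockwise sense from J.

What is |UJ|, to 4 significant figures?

41.56

Tangency of A1 to UL means the radius BL is perpendicular to UL, so B = L + (0, -10.4) = (-30.10, -10.40). On A1, L sits at bearing 90° from B; an 85° counterclockwise sweep puts J at bearing 175°, so J = B + 10.4·(cos 175°, sin 175°) = (-40.46, -9.494). Then |UJ| = |J − U| = 41.56.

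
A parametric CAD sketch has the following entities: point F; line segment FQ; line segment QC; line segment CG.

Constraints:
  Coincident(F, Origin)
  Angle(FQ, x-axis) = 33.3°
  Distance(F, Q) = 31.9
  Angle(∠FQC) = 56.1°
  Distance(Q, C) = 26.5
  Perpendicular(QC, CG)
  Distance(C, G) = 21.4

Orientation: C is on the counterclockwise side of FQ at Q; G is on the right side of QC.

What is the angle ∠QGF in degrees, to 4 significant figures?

40.77°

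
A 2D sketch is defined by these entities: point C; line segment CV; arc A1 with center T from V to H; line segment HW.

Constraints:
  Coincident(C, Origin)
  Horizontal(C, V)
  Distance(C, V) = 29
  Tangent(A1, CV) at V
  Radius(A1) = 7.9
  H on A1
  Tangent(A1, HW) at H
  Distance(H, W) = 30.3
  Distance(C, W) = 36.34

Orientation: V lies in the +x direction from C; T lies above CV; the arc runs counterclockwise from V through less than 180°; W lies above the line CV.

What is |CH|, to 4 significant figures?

36.99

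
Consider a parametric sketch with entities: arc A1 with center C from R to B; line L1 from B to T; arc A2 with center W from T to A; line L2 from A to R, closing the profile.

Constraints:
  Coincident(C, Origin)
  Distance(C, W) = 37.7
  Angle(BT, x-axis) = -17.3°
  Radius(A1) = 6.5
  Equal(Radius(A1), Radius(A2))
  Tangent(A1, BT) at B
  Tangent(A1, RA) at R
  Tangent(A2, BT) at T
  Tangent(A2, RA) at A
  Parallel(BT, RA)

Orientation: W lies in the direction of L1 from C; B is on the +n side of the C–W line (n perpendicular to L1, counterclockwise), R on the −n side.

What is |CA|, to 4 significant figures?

38.26

The slot axis is L1's direction at -17.3°, so u = (cos -17.3°, sin -17.3°) = (0.9548, -0.2974) and n = (−sin -17.3°, cos -17.3°) = (0.2974, 0.9548). C is at the origin and W lies 37.7 along u from C, so W = 37.7·u = (35.99, -11.21). Tangency of A1 to both parallel lines with radius 6.5 puts B and R at C ± 6.5·n: B = (1.933, 6.206), R = (-1.933, -6.206). Equal radii place T and A the same way about W: T = W + 6.5·n = (37.93, -5.005), A = W − 6.5·n = (34.06, -17.42). Then |CA| = |A − C| = 38.26.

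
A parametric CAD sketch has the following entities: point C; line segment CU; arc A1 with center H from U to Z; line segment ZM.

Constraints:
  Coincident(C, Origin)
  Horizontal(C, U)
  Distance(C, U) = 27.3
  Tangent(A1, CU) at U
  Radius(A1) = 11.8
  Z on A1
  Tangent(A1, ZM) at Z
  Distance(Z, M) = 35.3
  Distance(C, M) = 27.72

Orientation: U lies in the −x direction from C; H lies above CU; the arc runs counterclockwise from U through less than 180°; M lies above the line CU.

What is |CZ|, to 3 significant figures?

19.6

C is at the origin; C and U share the same y with |CU| = 27.3 and U on the −x side, so U = (-27.3, 0.00). The tangent condition forces HU to be normal to CU, so H = U + (0, 11.8) = (-27.3, 11.8). Since HZ ⟂ ZM (tangency), |HM| = √(11.8² + 35.3²) = 37.2 regardless of where Z sits on A1. So M lies on both circle(C, 27.72) and circle(H, 37.2); the above-CU intersection is M = (6.72, 26.9). Z is the foot of the tangent from M: Z = (-19.3, 3.09).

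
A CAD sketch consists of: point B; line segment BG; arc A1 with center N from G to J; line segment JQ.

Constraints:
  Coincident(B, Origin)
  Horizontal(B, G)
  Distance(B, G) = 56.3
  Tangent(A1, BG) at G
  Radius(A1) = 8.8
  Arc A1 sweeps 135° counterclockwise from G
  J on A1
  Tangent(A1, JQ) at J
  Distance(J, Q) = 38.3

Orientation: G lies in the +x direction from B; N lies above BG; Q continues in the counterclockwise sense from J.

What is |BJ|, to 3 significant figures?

64.3

The tangent condition forces NG to be normal to BG, so N = G + (0, 8.8) = (56.3, 8.80). On A1, G sits at bearing -90° from N; a 135° counterclockwise sweep puts J at bearing 45°, so J = N + 8.8·(cos 45°, sin 45°) = (62.5, 15.0). Then |BJ| = |J − B| = 64.3.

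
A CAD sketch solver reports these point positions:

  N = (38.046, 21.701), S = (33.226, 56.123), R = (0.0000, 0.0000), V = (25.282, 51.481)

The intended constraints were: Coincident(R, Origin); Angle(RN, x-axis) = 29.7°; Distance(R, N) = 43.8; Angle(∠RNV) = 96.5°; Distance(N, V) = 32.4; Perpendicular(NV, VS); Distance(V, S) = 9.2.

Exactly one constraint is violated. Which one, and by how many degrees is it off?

Perpendicular(NV, VS) — off by 7.10°.

R = (0.00, 0.00) ✓; RN at 29.70° ✓; |RN| = 43.80 ✓; ∠RNV = 96.50° ✓; |NV| = 32.40 ✓; ∠(NV, VS) = 82.90° ✗; |VS| = 9.201 ✓.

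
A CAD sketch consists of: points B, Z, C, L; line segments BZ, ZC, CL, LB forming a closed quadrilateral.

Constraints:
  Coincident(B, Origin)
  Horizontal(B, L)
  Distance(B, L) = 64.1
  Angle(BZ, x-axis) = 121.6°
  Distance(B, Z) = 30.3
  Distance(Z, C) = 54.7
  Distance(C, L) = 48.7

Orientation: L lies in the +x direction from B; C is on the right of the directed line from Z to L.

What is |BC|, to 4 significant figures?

24.93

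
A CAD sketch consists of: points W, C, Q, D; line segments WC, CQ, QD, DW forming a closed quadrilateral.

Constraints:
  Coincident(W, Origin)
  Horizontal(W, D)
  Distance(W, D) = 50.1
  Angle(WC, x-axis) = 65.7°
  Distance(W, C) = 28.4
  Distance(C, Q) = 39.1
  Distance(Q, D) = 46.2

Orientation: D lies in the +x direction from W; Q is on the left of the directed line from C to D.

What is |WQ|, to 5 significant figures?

64.485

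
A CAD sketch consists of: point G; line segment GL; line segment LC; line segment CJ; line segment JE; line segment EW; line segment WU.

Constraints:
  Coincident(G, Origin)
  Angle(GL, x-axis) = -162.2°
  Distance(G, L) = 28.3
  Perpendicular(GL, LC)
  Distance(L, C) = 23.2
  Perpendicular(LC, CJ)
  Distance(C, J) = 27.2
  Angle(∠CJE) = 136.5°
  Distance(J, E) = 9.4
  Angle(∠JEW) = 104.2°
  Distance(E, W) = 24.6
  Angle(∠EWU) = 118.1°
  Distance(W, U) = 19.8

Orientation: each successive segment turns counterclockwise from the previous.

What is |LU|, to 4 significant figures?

4.831

G is at the origin; GL runs at -162.2° with length 28.3, so L = (-26.95, -8.651). GL ⟂ LC, so LC runs at -72.20°; with |LC| = 23.2, C = (-19.85, -30.74). The perpendicularity gives CJ at right angles to LC, so CJ runs at 17.80°; with |CJ| = 27.2, J = (6.045, -22.43). ∠CJE = 136.5° gives JE at 61.30° from the x-axis; with |JE| = 9.4, E = (10.56, -14.18). ∠JEW = 104.2° gives EW at 137.1° from the x-axis; with |EW| = 24.6, W = (-7.462, 2.565). ∠EWU = 118.1° gives WU at -161.0° from the x-axis; with |WU| = 19.8, U = (-26.18, -3.881). Then |LU| = |U − L| = 4.831.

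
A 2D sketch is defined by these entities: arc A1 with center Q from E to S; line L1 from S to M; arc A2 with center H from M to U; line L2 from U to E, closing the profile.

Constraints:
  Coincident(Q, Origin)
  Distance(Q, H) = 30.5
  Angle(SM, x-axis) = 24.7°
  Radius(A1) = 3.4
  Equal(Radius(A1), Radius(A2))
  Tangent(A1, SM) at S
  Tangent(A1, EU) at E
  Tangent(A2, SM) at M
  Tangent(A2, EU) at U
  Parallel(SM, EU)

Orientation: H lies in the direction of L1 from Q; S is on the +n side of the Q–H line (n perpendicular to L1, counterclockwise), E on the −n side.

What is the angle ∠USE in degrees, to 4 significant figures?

77.43°

Tangency of A1 to both parallel lines with radius 3.4 puts S and E at Q ± 3.4·n: S = (-1.421, 3.089), E = (1.421, -3.089). Equal radii place M and U the same way about H: M = H + 3.4·n = (26.29, 15.83), U = H − 3.4·n = (29.13, 9.656). Then cos ∠USE = SU·SE / (|SU||SE|), giving 77.43°.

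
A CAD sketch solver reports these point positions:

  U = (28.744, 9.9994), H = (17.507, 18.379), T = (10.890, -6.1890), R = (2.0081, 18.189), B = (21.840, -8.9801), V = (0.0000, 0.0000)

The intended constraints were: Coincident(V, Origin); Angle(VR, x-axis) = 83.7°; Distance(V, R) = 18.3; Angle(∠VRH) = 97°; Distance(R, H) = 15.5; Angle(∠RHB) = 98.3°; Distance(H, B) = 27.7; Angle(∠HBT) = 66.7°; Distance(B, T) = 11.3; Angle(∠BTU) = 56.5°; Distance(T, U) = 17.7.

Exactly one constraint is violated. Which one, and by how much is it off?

Distance(T, U) = 17.7 — off by 6.40.

V = (0.00, 0.00) ✓; VR at 83.70° ✓; |VR| = 18.30 ✓; ∠VRH = 97.00° ✓; |RH| = 15.50 ✓; ∠RHB = 98.30° ✓; |HB| = 27.70 ✓; ∠HBT = 66.70° ✓; |BT| = 11.30 ✓; ∠BTU = 56.50° ✓; |TU| = 24.10 ✗.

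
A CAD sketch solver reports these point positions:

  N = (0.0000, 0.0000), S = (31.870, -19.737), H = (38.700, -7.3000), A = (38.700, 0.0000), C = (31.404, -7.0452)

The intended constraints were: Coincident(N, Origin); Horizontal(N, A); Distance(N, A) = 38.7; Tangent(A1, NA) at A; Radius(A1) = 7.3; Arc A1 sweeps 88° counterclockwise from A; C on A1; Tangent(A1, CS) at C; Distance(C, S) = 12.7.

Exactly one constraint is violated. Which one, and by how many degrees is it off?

Tangent(A1, CS) at C — off by 4.10°.

N = (0.00, 0.00) ✓; N.y = 0.00, A.y = 0.00 ✓; |NA| = 38.70 ✓; ∠(HA, AN) = 90.00° ✓; |HA| = 7.300 ✓; bearing(H→C) − bearing(H→A) = 88.00° ✓; |HC| = 7.300 ✓; ∠(HC, CS) = 85.90° ✗; |CS| = 12.70 ✓.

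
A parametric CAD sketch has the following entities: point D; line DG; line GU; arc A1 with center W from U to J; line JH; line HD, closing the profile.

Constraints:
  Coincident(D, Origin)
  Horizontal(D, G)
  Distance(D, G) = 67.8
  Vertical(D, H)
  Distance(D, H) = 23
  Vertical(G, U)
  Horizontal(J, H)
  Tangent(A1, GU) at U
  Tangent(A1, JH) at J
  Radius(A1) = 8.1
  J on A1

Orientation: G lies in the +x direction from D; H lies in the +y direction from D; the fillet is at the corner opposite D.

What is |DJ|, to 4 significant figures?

63.98

D is at the origin; DG is horizontal with |DG| = 67.8 and G on the +x side, so G = (67.80, 0.000). D and H share the same x with |DH| = 23.0 and H on the +y side, so H = (0.000, 23.00). The virtual corner opposite D is at (67.80, 23.00). Tangency of A1 to GU means the radius WU is perpendicular to GU and the tangent condition forces WJ to be normal to JH, with radius 8.1, so the center W sits 8.1 in from both sides at W = (59.70, 14.90). That places the tangent points at U = (67.80, 14.90) on GU and J = (59.70, 23.00) on JH. Then |DJ| = |J − D| = 63.98.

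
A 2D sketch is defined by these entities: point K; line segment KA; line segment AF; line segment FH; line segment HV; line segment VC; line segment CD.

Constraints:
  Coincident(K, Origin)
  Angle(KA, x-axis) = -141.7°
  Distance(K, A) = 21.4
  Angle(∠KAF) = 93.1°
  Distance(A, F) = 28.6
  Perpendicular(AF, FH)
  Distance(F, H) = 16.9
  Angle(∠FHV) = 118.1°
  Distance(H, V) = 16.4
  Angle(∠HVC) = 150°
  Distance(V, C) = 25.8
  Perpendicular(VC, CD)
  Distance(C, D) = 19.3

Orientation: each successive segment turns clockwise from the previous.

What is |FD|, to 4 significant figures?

39.87

K is at the origin; KA runs at -141.7° with length 21.4, so A = (-16.79, -13.26). ∠KAF = 93.1° gives AF at 131.4° from the x-axis; with |AF| = 28.6, F = (-35.71, 8.190). AF ⟂ FH, so FH runs at 41.40°; with |FH| = 16.9, H = (-23.03, 19.37). ∠FHV = 118.1° gives HV at -20.50° from the x-axis; with |HV| = 16.4, V = (-7.669, 13.62). ∠HVC = 150.0° gives VC at -50.50° from the x-axis; with |VC| = 25.8, C = (8.741, -6.285). The perpendicularity gives CD at right angles to VC, so CD runs at -140.5°; with |CD| = 19.3, D = (-6.151, -18.56). Then |FD| = |D − F| = 39.87.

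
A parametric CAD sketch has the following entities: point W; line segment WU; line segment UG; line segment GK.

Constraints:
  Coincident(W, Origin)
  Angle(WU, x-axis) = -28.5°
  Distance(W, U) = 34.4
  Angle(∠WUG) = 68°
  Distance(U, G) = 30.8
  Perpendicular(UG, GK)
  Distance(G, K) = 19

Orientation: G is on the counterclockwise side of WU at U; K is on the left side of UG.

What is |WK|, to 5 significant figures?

22.072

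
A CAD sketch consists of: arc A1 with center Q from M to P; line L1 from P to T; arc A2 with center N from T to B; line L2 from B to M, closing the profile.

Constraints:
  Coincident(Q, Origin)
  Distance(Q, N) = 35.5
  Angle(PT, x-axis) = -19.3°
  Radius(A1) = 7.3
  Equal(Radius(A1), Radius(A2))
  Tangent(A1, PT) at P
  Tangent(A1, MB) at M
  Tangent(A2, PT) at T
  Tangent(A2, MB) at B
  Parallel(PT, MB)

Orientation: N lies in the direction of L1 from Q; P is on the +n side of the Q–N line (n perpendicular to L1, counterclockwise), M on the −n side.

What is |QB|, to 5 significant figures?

36.243

The slot axis is L1's direction at -19.3°, so u = (cos -19.3°, sin -19.3°) = (0.94380, -0.33051) and n = (−sin -19.3°, cos -19.3°) = (0.33051, 0.94380). Q is at the origin and N lies 35.5 along u from Q, so N = 35.5·u = (33.505, -11.733). Tangency of A1 to both parallel lines with radius 7.3 puts P and M at Q ± 7.3·n: P = (2.4128, 6.8897), M = (-2.4128, -6.8897). Equal radii place T and B the same way about N: T = N + 7.3·n = (35.918, -4.8435), B = N − 7.3·n = (31.092, -18.623). Then |QB| = |B − Q| = 36.243.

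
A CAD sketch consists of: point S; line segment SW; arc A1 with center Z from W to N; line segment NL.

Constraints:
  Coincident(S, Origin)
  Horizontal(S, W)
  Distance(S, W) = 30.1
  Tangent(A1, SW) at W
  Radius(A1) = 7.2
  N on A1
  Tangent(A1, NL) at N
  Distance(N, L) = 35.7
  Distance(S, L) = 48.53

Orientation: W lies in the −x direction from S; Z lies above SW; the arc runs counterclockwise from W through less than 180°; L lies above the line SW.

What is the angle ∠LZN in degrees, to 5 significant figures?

78.598°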